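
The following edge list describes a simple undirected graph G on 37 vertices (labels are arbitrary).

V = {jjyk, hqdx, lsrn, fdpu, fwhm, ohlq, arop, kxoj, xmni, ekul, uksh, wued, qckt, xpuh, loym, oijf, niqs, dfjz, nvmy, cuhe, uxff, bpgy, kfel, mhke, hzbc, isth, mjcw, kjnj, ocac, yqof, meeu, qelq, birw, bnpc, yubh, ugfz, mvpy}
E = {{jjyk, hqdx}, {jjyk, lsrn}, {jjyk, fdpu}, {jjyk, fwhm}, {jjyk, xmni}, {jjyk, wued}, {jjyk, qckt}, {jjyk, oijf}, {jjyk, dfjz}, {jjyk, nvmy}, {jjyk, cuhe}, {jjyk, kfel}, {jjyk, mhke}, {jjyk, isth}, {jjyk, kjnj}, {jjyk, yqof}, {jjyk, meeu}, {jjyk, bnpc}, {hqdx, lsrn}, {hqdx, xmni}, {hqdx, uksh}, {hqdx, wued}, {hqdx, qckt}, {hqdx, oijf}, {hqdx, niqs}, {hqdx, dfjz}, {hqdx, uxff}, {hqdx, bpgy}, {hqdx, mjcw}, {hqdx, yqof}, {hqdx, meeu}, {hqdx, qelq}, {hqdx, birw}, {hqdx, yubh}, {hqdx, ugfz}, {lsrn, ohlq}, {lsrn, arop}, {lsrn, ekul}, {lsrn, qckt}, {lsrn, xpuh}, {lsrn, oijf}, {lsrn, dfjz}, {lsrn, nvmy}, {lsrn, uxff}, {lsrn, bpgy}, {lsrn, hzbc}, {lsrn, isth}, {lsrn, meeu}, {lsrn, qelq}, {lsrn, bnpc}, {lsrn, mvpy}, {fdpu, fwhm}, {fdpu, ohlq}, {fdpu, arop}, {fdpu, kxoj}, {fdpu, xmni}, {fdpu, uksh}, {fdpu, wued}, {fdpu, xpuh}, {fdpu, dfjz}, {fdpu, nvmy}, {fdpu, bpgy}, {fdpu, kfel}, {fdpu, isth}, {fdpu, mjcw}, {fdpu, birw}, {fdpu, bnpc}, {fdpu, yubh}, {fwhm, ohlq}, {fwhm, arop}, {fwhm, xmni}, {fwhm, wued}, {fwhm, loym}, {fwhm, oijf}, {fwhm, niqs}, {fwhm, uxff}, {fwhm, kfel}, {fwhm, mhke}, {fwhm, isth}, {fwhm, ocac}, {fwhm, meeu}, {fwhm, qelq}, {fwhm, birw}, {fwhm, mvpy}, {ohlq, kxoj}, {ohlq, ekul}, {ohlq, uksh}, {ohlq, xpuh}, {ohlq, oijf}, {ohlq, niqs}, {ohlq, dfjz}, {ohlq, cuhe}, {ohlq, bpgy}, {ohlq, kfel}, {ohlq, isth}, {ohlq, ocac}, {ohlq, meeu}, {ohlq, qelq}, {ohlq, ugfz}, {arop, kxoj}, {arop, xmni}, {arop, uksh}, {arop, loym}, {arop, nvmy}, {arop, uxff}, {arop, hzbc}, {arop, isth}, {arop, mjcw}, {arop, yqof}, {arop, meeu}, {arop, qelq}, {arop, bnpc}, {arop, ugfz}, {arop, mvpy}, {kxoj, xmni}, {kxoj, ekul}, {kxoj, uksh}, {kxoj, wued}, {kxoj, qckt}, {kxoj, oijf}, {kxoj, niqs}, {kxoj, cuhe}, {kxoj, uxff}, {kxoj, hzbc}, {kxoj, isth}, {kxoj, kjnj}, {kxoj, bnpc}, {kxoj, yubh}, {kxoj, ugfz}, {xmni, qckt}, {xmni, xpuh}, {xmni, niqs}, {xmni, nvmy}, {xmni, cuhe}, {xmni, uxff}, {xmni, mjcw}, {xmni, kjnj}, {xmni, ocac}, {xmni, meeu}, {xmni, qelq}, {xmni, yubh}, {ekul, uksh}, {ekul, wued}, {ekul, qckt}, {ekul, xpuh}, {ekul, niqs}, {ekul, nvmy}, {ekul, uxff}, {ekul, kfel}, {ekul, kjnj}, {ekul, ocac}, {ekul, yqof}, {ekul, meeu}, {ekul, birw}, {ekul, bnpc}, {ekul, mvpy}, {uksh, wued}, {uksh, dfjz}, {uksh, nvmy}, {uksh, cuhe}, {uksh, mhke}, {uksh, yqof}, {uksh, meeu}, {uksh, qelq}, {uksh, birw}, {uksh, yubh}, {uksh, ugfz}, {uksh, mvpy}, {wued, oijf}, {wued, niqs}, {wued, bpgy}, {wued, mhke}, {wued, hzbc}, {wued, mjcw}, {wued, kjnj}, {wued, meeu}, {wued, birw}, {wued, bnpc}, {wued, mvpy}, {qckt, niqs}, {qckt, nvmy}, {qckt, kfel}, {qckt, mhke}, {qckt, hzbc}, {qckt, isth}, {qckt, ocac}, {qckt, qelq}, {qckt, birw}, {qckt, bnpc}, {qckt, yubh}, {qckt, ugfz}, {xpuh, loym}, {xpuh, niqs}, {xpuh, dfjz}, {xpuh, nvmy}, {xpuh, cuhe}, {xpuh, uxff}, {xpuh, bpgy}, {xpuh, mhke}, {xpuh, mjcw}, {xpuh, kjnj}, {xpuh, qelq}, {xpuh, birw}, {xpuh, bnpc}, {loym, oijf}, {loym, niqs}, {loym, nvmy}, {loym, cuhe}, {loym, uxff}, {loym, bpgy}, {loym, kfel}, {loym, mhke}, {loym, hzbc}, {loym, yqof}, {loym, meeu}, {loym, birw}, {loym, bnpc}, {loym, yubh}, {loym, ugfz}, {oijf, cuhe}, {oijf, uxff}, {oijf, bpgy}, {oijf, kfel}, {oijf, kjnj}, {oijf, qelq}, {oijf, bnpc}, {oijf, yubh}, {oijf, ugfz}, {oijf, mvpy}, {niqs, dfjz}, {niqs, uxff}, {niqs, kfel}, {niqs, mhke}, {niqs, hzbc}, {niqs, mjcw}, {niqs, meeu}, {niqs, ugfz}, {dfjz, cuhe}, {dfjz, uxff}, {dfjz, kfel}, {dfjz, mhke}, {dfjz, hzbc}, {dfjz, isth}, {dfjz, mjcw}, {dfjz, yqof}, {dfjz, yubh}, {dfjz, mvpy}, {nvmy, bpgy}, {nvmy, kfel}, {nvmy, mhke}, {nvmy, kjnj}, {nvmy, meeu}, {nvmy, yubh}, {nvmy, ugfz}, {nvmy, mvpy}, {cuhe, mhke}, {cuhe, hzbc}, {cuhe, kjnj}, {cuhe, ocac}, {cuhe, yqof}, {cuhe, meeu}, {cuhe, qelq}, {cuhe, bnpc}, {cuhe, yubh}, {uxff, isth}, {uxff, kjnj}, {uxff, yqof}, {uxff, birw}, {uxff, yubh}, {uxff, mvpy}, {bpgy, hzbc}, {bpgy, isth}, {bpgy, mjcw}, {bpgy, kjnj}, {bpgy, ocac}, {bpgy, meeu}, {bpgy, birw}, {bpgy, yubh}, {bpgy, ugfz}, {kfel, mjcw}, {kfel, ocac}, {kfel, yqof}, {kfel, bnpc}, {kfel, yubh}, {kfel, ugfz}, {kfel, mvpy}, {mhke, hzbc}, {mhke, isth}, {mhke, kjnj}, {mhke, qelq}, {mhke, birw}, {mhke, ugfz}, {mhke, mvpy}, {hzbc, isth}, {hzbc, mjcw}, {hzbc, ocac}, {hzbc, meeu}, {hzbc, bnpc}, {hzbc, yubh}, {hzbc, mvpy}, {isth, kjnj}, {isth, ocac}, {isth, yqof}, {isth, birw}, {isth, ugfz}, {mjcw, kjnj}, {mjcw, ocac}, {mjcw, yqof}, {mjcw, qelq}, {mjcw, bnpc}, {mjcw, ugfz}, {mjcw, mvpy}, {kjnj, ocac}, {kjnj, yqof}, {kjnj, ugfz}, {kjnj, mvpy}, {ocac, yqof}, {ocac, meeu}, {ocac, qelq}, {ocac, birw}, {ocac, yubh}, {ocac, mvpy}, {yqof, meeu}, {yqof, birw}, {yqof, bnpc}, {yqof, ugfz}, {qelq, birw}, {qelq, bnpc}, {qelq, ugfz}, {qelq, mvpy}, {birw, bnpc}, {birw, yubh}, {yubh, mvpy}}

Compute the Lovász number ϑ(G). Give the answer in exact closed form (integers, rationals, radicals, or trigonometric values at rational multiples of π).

deg(bpgy) = 18; N(bpgy) = {hqdx, lsrn, fdpu, ohlq, wued, xpuh, loym, oijf, nvmy, hzbc, isth, mjcw, kjnj, ocac, meeu, birw, yubh, ugfz}.
N(mjcw) = {hqdx, fdpu, arop, xmni, wued, xpuh, niqs, dfjz, bpgy, kfel, hzbc, kjnj, ocac, yqof, qelq, bnpc, ugfz, mvpy}, |N(mjcw)| = 18.
deg(hqdx) = 18; N(hqdx) = {jjyk, lsrn, xmni, uksh, wued, qckt, oijf, niqs, dfjz, uxff, bpgy, mjcw, yqof, meeu, qelq, birw, yubh, ugfz}.
Vertex nvmy has 18 neighbors: jjyk, lsrn, fdpu, arop, xmni, ekul, uksh, qckt, xpuh, loym, bpgy, kfel, mhke, kjnj, meeu, yubh, ugfz, mvpy.
G on 37 vertices is 18-regular; SR(37,18,8,9) — a Paley graph.
spec(A) ≈ [18.0, 2.5414, -3.5414] (distinct, 4 d.p.).
Lovász (edge-transitive): ϑ = −37·(-sqrt(37)/2 - 1/2)/((18)−(-sqrt(37)/2 - 1/2)) = sqrt(37).
≈ 6.0828 (to 4 d.p.).

sqrt(37)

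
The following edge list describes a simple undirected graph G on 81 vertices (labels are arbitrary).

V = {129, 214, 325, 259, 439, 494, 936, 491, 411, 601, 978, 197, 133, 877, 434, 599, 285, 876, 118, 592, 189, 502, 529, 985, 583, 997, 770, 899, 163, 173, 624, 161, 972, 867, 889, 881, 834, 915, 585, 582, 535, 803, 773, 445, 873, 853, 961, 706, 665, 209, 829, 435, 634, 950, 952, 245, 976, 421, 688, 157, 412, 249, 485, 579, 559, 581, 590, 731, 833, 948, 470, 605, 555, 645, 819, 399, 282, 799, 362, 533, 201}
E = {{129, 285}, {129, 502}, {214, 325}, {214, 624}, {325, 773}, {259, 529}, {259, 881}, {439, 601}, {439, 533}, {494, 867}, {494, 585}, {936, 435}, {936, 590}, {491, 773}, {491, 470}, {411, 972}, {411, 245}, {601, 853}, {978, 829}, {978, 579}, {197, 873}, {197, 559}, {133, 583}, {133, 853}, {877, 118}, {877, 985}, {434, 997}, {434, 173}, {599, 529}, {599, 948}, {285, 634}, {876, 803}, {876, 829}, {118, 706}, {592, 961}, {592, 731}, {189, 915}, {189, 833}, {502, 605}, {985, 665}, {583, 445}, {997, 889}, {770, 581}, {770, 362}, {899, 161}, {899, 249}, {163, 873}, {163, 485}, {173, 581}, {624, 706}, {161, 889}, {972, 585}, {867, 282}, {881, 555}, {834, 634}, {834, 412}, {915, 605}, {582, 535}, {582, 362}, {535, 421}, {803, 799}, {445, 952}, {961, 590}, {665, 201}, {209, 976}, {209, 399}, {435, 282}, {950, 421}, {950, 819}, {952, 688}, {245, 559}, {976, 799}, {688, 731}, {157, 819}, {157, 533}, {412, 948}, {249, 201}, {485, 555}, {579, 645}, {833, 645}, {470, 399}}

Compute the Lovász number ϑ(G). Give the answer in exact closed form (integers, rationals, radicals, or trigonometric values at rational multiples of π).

deg(245) = 2; N(245) = {411, 559}.
N(948) = {599, 412}, |N(948)| = 2.
N(421) = {535, 950}, |N(421)| = 2.
deg(590) = 2; N(590) = {936, 961}.
2-regular, N=81; a single 81-cycle (edge-transitive).
Distinct eigenvalues (to 3 d.p.): [2.0, 1.994, 1.976, 1.946, 1.904, 1.851, 1.787, 1.712, 1.627, 1.532, 1.428, 1.315, 1.194, 1.066, 0.932, 0.792, 0.647, 0.499, 0.347, 0.194, 0.039, -0.116, -0.271, -0.423, -0.574, -0.72, -0.863, -1.0, -1.131, -1.256, -1.372, -1.481, -1.581, -1.671, -1.751, -1.821, -1.879, -1.927, -1.963, -1.986, -1.998].
With N=81: ϑ(G) = 81·(-(-1)*2*cos(pi/81))/(2−(-2*cos(pi/81))) = 81*cos(pi/81)/(cos(pi/81) + 1).
≈ 40.484765 (to 6 d.p.).
Check 40 ≤ 81*cos(pi/81)/(cos(pi/81) + 1) ≤ 41: both strict.

81*cos(pi/81)/(cos(pi/81) + 1)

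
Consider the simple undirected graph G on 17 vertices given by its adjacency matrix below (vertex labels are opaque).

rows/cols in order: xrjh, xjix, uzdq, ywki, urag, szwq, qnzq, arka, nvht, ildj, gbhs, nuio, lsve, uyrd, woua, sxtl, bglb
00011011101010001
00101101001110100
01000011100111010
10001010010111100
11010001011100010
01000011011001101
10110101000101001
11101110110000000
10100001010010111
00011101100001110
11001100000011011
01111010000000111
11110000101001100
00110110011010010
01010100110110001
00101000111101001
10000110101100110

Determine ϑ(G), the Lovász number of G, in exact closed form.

sqrt(17)

N(xrjh) = {ywki, urag, qnzq, arka, nvht, gbhs, lsve, bglb}, |N(xrjh)| = 8.
Vertex sxtl has 8 neighbors: uzdq, urag, nvht, ildj, gbhs, nuio, uyrd, bglb.
Vertex szwq has 8 neighbors: xjix, qnzq, arka, ildj, gbhs, uyrd, woua, bglb.
N(woua) = {xjix, ywki, szwq, nvht, ildj, nuio, lsve, bglb}, |N(woua)| = 8.
deg(v) = 8 for all v (|V|=17); Paley(17): SR with (k,λ,μ)=(8,3,4).
A has 3 distinct eigenvalues ≈ [8.0, 1.561553, -2.561553].
ϑ = −N·λ_min/(λ_max−λ_min) = −17·(-sqrt(17)/2 - 1/2)/(8−(-sqrt(17)/2 - 1/2)) = sqrt(17).
≈ 4.1231056 (to 7 d.p.).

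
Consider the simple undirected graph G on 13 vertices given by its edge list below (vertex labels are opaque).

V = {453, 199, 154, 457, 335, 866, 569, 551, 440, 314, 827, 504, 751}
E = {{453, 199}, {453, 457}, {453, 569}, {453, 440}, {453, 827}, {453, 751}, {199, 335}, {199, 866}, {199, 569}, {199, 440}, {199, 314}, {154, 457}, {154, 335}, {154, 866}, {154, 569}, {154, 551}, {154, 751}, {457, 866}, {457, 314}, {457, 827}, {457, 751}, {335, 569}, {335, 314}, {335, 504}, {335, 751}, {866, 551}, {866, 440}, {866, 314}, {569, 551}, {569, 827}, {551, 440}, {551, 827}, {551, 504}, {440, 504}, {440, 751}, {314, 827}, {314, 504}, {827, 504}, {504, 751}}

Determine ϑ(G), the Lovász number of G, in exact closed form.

deg(335) = 6; N(335) = {199, 154, 569, 314, 504, 751}.
N(457) = {453, 154, 866, 314, 827, 751}, |N(457)| = 6.
Vertex 569 has 6 neighbors: 453, 199, 154, 335, 551, 827.
Vertex 314 has 6 neighbors: 199, 457, 335, 866, 827, 504.
Regular of degree 6 on 13 vertices: Paley(13): SR with (k,λ,μ)=(6,2,3).
Distinct eigenvalues (to 5 d.p.): [6.0, 1.30278, -2.30278].
Lovász (edge-transitive): ϑ = −13·(-sqrt(13)/2 - 1/2)/((6)−(-sqrt(13)/2 - 1/2)) = sqrt(13).
≈ 3.60555128 (to 8 d.p.).

sqrt(13)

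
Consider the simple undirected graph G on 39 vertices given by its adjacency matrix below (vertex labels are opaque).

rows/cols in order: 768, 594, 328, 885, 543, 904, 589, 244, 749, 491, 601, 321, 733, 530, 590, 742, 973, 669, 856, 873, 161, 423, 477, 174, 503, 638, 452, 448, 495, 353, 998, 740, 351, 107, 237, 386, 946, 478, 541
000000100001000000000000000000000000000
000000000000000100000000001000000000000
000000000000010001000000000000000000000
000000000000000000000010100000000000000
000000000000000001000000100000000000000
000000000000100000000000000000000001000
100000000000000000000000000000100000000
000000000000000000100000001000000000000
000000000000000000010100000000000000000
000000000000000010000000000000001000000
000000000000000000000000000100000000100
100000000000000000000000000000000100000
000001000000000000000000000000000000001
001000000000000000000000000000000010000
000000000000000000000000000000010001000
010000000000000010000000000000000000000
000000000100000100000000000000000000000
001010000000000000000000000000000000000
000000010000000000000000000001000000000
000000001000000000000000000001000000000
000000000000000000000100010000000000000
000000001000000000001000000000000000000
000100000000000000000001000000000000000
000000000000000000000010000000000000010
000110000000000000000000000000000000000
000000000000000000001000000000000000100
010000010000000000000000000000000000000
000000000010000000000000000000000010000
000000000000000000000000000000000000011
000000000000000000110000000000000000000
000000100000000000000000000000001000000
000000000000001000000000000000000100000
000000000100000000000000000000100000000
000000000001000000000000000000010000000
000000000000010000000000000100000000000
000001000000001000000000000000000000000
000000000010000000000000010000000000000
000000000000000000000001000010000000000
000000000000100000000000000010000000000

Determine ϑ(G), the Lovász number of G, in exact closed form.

39*cos(pi/39)/(cos(pi/39) + 1)

deg(477) = 2; N(477) = {885, 174}.
Vertex 856 has 2 neighbors: 244, 353.
deg(244) = 2; N(244) = {856, 452}.
deg(998) = 2; N(998) = {589, 351}.
2-regular, N=39; the odd cycle C_{39}.
Distinct eigenvalues (to 5 d.p.): [2.0, 1.9741, 1.89707, 1.77091, 1.59889, 1.38545, 1.13613, 0.85739, 0.55643, 0.24107, -0.08053, -0.40005, -0.70921, -1.0, -1.26489, -1.49702, -1.69038, -1.83996, -1.94188, -1.99351].
Lovász: ϑ = −39(-2*cos(pi/39))/(2+-(-1)*2*cos(pi/39)) = 39*cos(pi/39)/(cos(pi/39) + 1).
ϑ(G) ≈ 19.468332410.
Lovász sandwich 19 ≤ 39*cos(pi/39)/(cos(pi/39) + 1) ≤ 20: both strict.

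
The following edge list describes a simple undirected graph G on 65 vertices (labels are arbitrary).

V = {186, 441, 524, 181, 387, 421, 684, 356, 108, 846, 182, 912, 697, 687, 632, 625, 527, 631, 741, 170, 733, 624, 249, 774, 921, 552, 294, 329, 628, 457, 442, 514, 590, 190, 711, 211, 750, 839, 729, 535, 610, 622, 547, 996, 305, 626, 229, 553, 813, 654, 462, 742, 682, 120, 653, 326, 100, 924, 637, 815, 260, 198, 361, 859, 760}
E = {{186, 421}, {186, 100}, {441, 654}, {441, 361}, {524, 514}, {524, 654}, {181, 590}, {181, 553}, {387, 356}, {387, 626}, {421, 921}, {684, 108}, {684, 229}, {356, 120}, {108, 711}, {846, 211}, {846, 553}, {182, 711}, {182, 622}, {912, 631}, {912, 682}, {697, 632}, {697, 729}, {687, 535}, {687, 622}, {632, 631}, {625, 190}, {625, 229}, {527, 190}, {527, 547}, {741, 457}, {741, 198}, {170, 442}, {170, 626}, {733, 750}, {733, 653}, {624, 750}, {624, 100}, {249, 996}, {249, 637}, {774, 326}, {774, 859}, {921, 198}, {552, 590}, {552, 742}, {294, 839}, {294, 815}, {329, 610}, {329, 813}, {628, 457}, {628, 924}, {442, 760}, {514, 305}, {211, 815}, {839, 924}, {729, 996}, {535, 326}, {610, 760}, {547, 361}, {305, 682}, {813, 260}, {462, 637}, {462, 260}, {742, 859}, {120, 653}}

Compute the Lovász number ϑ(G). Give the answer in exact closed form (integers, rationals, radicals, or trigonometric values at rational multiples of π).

65*cos(pi/65)/(cos(pi/65) + 1)

Vertex 632 has 2 neighbors: 697, 631.
Vertex 624 has 2 neighbors: 750, 100.
Vertex 750 has 2 neighbors: 733, 624.
Vertex 760 has 2 neighbors: 442, 610.
65-vertex 2-regular graph: connected 2-regular on 65 ⇒ C_{65}.
spec(A) ≈ [2.0, 1.990663, 1.96274, 1.916492, 1.852349, 1.770912, 1.67294, 1.559349, 1.431198, 1.289684, 1.136129, 0.971967, 0.798729, 0.618034, 0.431568, 0.241073, 0.048327, -0.14487, -0.336714, -0.525415, -0.70921, -0.886383, -1.05528, -1.214325, -1.362032, -1.497021, -1.618034, -1.723939, -1.813749, -1.886624, -1.941884, -1.979013, -1.997664] (distinct, 6 d.p.).
ϑ = −N·λ_min/(λ_max−λ_min) = −65·(-2*cos(pi/65))/(2−(-2*cos(pi/65))) = 65*cos(pi/65)/(cos(pi/65) + 1).
ϑ(G) ≈ 32.481012600.
Check 32 ≤ 65*cos(pi/65)/(cos(pi/65) + 1) ≤ 33: both strict.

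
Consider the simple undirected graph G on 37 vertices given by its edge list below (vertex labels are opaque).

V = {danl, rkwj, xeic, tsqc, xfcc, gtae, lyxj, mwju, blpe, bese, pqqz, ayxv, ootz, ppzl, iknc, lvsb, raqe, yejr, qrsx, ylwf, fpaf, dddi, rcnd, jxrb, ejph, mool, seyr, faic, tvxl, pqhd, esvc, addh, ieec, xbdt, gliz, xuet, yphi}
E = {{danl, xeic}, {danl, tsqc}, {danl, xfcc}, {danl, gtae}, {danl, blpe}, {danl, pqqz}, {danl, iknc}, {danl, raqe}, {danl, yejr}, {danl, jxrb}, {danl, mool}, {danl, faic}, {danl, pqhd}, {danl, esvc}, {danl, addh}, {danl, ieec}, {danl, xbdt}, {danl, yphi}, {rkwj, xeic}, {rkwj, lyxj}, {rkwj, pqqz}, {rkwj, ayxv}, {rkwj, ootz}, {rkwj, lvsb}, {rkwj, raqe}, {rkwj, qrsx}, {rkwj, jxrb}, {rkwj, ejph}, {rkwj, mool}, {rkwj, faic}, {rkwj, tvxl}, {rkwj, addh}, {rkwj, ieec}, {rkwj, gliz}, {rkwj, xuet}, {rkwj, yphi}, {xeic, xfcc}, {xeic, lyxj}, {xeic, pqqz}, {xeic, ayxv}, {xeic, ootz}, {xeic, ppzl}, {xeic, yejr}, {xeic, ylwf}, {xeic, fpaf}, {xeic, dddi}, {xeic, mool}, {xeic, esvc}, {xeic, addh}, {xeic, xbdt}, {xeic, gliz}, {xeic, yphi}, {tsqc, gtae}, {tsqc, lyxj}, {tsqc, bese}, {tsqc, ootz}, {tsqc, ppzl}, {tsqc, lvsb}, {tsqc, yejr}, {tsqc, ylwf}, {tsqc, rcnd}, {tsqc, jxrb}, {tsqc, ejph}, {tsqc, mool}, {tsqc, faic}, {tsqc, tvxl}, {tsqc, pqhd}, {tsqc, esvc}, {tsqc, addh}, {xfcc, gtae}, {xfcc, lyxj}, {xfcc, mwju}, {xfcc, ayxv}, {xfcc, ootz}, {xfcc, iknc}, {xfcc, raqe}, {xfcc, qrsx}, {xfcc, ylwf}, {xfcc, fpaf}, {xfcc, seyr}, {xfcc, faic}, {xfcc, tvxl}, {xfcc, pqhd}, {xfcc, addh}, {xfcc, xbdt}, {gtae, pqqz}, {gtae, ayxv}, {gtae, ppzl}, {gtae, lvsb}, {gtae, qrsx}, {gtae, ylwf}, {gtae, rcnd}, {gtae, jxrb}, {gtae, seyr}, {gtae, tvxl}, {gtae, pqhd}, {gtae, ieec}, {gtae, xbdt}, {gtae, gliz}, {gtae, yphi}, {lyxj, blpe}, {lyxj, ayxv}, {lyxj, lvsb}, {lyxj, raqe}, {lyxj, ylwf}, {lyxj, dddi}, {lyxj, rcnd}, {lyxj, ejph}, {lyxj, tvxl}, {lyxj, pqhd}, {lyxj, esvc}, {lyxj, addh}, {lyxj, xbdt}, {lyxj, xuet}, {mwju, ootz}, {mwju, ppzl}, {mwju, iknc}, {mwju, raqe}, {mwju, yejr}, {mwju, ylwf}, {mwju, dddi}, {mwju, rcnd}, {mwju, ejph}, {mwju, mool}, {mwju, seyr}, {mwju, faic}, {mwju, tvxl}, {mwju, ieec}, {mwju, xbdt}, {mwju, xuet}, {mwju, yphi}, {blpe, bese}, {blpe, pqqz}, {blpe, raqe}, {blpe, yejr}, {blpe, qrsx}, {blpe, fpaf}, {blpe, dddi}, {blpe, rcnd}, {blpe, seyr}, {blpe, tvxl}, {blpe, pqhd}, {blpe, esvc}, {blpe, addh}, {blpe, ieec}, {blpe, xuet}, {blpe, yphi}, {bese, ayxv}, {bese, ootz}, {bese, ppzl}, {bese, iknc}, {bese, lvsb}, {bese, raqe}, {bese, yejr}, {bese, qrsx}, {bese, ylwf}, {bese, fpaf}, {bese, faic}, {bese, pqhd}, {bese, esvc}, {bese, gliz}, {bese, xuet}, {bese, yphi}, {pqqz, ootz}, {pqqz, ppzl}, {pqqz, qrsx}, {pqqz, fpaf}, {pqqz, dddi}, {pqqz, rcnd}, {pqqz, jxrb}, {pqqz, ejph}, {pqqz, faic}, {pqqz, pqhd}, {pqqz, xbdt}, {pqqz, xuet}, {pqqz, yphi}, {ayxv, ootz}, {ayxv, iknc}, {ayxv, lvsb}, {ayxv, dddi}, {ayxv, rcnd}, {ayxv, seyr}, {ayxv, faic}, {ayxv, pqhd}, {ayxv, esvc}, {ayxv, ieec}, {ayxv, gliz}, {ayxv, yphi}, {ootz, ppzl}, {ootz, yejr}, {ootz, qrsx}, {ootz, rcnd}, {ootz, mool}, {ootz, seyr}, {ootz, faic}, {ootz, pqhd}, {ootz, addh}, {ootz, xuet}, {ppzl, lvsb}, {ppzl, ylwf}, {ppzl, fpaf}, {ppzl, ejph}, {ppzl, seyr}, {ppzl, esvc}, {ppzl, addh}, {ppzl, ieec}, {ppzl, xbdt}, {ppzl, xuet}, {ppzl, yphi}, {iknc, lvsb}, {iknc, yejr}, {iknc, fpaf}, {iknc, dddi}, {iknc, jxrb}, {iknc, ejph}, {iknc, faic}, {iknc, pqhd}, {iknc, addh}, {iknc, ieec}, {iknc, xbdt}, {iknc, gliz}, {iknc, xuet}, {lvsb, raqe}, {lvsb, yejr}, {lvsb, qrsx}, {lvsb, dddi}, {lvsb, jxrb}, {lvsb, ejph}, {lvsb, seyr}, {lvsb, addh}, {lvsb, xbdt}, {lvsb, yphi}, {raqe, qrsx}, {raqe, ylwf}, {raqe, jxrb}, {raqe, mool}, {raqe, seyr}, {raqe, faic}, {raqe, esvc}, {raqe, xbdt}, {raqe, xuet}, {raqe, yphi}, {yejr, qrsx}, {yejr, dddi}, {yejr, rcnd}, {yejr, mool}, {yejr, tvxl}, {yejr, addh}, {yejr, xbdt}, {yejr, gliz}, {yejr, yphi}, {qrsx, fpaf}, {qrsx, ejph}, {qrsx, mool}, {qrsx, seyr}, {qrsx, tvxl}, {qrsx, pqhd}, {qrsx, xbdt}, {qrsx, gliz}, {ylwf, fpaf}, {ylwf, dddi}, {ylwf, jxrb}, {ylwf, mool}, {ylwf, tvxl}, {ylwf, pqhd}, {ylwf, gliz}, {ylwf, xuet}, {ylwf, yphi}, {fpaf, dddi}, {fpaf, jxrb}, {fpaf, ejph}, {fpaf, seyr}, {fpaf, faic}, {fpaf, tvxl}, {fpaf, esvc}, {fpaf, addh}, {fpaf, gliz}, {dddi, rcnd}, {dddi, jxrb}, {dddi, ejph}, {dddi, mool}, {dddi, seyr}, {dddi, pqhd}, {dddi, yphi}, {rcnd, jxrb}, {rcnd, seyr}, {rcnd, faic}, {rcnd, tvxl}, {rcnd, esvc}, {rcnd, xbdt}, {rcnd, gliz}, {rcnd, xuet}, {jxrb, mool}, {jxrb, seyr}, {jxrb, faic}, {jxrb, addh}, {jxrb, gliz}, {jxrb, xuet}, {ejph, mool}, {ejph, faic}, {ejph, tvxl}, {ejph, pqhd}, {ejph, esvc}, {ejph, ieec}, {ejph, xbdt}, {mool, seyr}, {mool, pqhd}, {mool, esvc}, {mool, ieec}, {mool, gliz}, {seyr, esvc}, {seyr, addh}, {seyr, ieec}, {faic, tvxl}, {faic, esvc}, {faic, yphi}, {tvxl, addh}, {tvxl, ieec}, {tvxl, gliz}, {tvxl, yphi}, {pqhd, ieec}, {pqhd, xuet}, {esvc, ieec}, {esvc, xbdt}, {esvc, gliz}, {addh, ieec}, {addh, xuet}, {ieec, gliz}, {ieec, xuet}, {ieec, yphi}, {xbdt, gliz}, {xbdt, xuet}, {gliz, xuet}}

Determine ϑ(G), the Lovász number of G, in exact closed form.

sqrt(37)

Vertex danl has 18 neighbors: xeic, tsqc, xfcc, gtae, blpe, pqqz, iknc, raqe, yejr, jxrb, mool, faic, pqhd, esvc, addh, ieec, xbdt, yphi.
deg(yphi) = 18; N(yphi) = {danl, rkwj, xeic, gtae, mwju, blpe, bese, pqqz, ayxv, ppzl, lvsb, raqe, yejr, ylwf, dddi, faic, tvxl, ieec}.
Vertex dddi has 18 neighbors: xeic, lyxj, mwju, blpe, pqqz, ayxv, iknc, lvsb, yejr, ylwf, fpaf, rcnd, jxrb, ejph, mool, seyr, pqhd, yphi.
Vertex faic has 18 neighbors: danl, rkwj, tsqc, xfcc, mwju, bese, pqqz, ayxv, ootz, iknc, raqe, fpaf, rcnd, jxrb, ejph, tvxl, esvc, yphi.
G on 37 vertices is 18-regular; SR(37,18,8,9) — a Paley graph.
A has 3 distinct eigenvalues ≈ [18.0, 2.541381, -3.541381].
Lovász: ϑ = −37(-sqrt(37)/2 - 1/2)/(18+-(-sqrt(37)/2 - 1/2)) = sqrt(37).
ϑ(G) ≈ 6.0828.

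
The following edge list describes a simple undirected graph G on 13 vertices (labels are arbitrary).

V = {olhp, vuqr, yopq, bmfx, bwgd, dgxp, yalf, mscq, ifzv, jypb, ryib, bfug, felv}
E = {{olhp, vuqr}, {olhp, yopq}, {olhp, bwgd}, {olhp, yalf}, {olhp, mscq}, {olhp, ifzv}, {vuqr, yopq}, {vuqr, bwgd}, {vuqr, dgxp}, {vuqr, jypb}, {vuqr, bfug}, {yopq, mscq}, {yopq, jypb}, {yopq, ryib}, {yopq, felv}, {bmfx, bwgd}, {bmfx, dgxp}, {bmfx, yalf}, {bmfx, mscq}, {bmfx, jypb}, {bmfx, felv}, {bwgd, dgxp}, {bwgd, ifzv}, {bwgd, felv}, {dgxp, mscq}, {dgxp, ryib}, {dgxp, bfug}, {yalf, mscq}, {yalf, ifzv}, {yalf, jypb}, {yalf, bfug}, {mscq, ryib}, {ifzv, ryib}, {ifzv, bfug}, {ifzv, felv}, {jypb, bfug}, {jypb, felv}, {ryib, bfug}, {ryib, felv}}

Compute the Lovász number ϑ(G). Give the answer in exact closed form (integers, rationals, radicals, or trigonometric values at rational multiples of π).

sqrt(13)

Vertex felv has 6 neighbors: yopq, bmfx, bwgd, ifzv, jypb, ryib.
N(dgxp) = {vuqr, bmfx, bwgd, mscq, ryib, bfug}, |N(dgxp)| = 6.
N(jypb) = {vuqr, yopq, bmfx, yalf, bfug, felv}, |N(jypb)| = 6.
deg(ifzv) = 6; N(ifzv) = {olhp, bwgd, yalf, ryib, bfug, felv}.
deg(v) = 6 for all v (|V|=13); SR(13,6,2,3) — a Paley graph.
Distinct eigenvalues (to 6 d.p.): [6.0, 1.302776, -2.302776].
λ_max=6, λ_min=-sqrt(13)/2 - 1/2; ϑ = −13·λ_min/(λ_max−λ_min) = sqrt(13).
Numerically 3.605551275.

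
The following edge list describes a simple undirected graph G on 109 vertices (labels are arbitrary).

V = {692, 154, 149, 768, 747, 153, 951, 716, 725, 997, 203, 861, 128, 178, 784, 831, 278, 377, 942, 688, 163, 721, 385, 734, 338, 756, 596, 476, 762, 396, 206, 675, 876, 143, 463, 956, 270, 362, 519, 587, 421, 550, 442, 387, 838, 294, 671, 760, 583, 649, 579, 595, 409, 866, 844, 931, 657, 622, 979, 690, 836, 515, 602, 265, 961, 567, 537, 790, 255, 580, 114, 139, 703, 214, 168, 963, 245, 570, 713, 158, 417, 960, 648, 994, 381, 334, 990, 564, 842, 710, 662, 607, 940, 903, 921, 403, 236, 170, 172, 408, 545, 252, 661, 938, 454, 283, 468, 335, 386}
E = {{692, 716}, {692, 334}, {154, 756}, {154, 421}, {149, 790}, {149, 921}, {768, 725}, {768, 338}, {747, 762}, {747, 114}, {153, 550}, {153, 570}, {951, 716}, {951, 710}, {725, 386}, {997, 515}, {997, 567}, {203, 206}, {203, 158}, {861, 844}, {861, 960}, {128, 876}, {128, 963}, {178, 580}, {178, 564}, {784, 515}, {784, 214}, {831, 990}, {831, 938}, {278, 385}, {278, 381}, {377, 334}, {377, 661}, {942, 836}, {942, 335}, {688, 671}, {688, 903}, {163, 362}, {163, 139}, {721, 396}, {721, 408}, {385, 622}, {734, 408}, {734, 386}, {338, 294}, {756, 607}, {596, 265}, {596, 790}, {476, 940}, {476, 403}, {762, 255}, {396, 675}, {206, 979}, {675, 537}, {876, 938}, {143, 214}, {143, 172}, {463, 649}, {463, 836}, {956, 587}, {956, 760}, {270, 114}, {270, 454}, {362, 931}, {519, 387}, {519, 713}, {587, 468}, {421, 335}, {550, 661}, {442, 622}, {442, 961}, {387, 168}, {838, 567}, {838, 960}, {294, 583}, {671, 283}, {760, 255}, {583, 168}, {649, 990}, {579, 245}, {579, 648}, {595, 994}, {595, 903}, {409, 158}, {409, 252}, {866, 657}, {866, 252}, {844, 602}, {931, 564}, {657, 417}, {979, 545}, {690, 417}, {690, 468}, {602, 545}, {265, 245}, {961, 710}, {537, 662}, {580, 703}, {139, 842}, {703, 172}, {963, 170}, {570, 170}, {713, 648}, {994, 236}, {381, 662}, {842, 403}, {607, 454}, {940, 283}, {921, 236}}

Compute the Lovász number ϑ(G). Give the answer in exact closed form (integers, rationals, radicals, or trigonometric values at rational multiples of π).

109*cos(pi/109)/(cos(pi/109) + 1)

Vertex 938 has 2 neighbors: 831, 876.
Vertex 622 has 2 neighbors: 385, 442.
Vertex 979 has 2 neighbors: 206, 545.
N(994) = {595, 236}, |N(994)| = 2.
deg(v) = 2 for all v (|V|=109); the odd cycle C_{109}.
A has 55 distinct eigenvalues ≈ [2.0, 1.99668, 1.98672, 1.97017, 1.94707, 1.9175, 1.88157, 1.83938, 1.79108, 1.73683, 1.67682, 1.61123, 1.54029, 1.46424, 1.38332, 1.2978, 1.20797, 1.11413, 1.01659, 0.91568, 0.81172, 0.70506, 0.59606, 0.48509, 0.3725, 0.25867, 0.14399, 0.02882, -0.08644, -0.20141, -0.31572, -0.42897, -0.5408, -0.65083, -0.7587, -0.86406, -0.96654, -1.06581, -1.16154, -1.25341, -1.34111, -1.42437, -1.50289, -1.57642, -1.64471, -1.70754, -1.76469, -1.81598, -1.86125, -1.90032, -1.93309, -1.95943, -1.97927, -1.99253, -1.99917].
ϑ = −N·λ_min/(λ_max−λ_min) = −109·(-2*cos(pi/109))/(2−(-2*cos(pi/109))) = 109*cos(pi/109)/(cos(pi/109) + 1).
Numerically 54.48868008.
α=54, χ(Ḡ)=55; ϑ=109*cos(pi/109)/(cos(pi/109) + 1) lies between (both strict).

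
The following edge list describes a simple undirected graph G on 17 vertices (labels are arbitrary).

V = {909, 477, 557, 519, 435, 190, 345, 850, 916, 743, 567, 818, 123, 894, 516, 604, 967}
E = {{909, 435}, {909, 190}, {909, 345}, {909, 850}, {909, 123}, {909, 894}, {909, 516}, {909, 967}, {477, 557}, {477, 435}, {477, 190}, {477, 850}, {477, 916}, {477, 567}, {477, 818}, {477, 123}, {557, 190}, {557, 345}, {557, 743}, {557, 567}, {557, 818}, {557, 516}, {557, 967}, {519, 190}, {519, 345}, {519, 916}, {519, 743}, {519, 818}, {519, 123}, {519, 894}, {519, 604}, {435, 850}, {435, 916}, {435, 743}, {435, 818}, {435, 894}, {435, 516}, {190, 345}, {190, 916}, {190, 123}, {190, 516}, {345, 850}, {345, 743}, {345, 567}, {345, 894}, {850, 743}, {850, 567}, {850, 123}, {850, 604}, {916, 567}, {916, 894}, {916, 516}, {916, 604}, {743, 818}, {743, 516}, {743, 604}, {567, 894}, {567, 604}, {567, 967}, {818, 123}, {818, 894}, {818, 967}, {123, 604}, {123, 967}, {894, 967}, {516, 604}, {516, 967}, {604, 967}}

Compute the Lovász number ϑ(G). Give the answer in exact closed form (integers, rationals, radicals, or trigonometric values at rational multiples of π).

N(909) = {435, 190, 345, 850, 123, 894, 516, 967}, |N(909)| = 8.
Vertex 967 has 8 neighbors: 909, 557, 567, 818, 123, 894, 516, 604.
deg(519) = 8; N(519) = {190, 345, 916, 743, 818, 123, 894, 604}.
N(604) = {519, 850, 916, 743, 567, 123, 516, 967}, |N(604)| = 8.
G on 17 vertices is 8-regular; SR(17,8,3,4) — a Paley graph.
A has 3 distinct eigenvalues ≈ [8.0, 1.561553, -2.561553].
λ_max=8, λ_min=-sqrt(17)/2 - 1/2; ϑ = −17·λ_min/(λ_max−λ_min) = sqrt(17).
Numerically 4.12310563.

sqrt(17)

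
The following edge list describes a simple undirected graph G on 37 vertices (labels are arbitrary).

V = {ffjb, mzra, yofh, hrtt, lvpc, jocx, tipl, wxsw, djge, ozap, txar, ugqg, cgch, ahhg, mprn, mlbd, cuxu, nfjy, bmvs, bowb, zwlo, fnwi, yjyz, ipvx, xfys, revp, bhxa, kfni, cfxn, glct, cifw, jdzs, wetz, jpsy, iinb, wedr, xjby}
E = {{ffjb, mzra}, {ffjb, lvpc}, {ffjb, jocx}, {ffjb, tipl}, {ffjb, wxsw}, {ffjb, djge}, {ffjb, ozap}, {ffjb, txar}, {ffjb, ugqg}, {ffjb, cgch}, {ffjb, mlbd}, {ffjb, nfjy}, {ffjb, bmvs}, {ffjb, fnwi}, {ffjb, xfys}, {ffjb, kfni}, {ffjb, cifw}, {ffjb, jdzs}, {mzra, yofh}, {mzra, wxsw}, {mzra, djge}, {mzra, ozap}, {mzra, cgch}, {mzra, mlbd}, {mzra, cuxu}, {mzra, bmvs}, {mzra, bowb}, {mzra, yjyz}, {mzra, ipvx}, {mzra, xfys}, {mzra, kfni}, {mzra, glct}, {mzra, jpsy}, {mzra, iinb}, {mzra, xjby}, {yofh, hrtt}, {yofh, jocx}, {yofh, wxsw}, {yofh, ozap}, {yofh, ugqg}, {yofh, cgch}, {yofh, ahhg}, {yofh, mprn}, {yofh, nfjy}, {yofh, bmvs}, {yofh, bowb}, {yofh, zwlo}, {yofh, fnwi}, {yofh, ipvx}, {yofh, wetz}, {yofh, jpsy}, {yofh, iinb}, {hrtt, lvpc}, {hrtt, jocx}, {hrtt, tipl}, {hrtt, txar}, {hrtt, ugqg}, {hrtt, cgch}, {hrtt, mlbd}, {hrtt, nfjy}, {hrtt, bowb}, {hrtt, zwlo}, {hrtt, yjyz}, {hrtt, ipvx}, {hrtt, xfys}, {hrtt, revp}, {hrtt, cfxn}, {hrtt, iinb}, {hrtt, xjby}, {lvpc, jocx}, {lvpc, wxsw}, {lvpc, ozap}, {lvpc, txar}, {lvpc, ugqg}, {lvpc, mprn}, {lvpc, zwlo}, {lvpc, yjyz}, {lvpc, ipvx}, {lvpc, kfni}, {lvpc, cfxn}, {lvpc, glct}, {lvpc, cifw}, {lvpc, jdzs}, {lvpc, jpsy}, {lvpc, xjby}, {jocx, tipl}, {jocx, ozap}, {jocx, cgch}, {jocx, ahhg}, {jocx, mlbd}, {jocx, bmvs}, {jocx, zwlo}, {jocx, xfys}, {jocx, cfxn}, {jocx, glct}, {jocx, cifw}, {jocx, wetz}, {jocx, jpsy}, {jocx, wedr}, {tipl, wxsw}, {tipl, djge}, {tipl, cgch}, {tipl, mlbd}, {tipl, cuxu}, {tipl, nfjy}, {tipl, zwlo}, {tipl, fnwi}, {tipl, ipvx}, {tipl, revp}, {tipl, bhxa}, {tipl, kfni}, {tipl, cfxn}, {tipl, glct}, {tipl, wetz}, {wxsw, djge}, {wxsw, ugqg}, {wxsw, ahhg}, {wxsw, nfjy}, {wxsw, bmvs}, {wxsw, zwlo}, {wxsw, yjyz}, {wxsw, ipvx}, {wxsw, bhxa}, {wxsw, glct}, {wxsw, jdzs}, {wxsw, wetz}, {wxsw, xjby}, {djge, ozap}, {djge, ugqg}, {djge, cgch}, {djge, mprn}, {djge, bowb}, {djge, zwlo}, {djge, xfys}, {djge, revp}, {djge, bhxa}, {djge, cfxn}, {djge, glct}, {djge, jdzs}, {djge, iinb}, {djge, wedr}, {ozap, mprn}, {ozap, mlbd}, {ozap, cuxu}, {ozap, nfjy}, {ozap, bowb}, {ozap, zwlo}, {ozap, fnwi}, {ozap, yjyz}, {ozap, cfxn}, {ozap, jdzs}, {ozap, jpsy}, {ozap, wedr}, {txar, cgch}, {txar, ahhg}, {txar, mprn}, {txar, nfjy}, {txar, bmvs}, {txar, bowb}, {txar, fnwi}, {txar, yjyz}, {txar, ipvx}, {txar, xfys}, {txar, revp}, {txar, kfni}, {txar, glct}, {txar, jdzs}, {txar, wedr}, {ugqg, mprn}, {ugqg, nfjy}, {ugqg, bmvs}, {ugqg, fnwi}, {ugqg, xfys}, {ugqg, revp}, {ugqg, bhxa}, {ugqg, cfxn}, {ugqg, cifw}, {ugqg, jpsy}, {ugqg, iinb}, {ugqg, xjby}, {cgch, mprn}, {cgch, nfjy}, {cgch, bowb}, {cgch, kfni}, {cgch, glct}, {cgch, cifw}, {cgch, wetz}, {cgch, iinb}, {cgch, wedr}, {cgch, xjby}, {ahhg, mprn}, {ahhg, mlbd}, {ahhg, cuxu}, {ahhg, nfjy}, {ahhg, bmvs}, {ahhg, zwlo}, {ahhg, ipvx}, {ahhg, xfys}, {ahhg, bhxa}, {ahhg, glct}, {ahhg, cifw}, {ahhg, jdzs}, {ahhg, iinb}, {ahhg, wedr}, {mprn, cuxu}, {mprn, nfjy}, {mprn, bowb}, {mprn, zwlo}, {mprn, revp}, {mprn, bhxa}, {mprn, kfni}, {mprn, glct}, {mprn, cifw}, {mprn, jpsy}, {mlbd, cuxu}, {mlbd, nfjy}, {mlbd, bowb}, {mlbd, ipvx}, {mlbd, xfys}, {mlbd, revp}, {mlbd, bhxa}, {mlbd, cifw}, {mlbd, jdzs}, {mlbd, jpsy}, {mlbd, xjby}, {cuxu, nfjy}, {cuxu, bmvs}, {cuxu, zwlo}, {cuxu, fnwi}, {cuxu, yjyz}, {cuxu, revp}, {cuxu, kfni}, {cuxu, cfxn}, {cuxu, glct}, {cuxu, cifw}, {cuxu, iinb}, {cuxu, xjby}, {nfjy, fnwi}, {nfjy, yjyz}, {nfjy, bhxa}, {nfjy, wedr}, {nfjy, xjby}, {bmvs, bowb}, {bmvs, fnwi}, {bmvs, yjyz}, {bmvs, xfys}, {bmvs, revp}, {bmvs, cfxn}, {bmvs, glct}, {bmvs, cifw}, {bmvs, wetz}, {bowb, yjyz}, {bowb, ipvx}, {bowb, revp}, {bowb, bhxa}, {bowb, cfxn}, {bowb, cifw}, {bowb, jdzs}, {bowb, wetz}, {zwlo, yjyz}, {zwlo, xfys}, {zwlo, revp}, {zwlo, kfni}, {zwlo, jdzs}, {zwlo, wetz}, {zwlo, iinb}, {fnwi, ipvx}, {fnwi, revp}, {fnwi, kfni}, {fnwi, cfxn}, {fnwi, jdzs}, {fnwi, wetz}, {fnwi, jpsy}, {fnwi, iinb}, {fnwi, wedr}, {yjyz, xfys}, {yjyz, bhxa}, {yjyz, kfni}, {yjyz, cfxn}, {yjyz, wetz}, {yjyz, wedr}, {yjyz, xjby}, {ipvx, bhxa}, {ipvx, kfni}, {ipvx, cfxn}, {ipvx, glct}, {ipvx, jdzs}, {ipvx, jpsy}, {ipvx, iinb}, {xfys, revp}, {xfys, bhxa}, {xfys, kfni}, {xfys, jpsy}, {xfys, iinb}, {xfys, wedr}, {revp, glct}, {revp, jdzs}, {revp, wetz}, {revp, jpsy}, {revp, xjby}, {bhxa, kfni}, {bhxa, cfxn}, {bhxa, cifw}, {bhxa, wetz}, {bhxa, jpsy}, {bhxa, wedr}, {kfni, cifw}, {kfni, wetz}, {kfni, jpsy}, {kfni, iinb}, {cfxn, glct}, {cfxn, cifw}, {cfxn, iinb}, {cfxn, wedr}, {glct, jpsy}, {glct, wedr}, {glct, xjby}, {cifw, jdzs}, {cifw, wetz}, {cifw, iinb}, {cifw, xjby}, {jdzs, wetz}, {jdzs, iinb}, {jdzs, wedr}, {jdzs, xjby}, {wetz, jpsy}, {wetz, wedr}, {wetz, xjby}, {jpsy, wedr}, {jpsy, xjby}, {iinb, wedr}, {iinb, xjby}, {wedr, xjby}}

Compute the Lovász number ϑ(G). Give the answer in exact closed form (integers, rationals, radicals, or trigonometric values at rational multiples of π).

sqrt(37)

N(cuxu) = {mzra, tipl, ozap, ahhg, mprn, mlbd, nfjy, bmvs, zwlo, fnwi, yjyz, revp, kfni, cfxn, glct, cifw, iinb, xjby}, |N(cuxu)| = 18.
Vertex ahhg has 18 neighbors: yofh, jocx, wxsw, txar, mprn, mlbd, cuxu, nfjy, bmvs, zwlo, ipvx, xfys, bhxa, glct, cifw, jdzs, iinb, wedr.
deg(hrtt) = 18; N(hrtt) = {yofh, lvpc, jocx, tipl, txar, ugqg, cgch, mlbd, nfjy, bowb, zwlo, yjyz, ipvx, xfys, revp, cfxn, iinb, xjby}.
Vertex cfxn has 18 neighbors: hrtt, lvpc, jocx, tipl, djge, ozap, ugqg, cuxu, bmvs, bowb, fnwi, yjyz, ipvx, bhxa, glct, cifw, iinb, wedr.
Every vertex has degree 18 (N=37); strongly regular (37,18,8,9).
Distinct eigenvalues (to 6 d.p.): [18.0, 2.541381, -3.541381].
−37·(-sqrt(37)/2 - 1/2) / ((18)−(-sqrt(37)/2 - 1/2)) = sqrt(37) = ϑ(G).
ϑ(G) ≈ 6.08276.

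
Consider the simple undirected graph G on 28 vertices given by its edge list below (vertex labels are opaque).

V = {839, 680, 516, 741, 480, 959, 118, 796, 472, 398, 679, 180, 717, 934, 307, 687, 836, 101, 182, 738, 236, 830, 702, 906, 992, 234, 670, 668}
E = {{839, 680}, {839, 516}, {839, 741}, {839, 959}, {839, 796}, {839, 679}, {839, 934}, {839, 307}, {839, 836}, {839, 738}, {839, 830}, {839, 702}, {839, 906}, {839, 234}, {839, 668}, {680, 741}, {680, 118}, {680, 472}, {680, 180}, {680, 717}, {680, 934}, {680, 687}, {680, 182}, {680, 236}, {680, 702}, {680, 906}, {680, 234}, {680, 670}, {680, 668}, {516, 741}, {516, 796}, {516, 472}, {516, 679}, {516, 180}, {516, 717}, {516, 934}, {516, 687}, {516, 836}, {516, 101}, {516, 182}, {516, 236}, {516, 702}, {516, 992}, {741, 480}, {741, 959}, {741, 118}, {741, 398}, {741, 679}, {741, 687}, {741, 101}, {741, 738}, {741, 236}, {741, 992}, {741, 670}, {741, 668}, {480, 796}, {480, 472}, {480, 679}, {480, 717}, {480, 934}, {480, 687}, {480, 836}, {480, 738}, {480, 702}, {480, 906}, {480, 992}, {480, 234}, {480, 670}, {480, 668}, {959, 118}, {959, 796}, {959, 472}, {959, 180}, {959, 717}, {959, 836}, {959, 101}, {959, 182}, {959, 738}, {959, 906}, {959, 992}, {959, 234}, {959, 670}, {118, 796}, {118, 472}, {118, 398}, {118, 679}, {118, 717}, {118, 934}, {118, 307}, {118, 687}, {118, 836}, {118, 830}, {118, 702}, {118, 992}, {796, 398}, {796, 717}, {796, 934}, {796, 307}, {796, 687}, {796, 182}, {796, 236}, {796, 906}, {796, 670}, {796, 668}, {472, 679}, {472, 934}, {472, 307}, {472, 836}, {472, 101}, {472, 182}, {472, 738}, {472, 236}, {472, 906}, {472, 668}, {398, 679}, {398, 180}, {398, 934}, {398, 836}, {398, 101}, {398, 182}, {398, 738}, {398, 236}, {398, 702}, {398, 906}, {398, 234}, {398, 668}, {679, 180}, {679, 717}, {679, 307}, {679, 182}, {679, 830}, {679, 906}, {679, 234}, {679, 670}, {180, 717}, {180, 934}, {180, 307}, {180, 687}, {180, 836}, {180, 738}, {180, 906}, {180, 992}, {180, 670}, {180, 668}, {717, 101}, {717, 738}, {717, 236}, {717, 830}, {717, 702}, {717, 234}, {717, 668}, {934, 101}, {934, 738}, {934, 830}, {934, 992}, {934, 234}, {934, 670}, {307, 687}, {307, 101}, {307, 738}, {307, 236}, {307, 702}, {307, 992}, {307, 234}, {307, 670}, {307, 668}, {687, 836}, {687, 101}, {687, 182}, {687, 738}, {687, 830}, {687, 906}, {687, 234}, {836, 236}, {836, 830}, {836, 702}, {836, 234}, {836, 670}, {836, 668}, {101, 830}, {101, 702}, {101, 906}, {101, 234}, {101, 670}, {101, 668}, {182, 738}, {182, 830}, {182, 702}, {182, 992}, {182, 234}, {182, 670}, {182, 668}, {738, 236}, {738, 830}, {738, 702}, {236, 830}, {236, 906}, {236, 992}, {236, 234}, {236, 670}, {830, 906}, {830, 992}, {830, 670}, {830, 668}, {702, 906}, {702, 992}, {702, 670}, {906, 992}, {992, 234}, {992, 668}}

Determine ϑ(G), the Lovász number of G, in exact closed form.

deg(934) = 15; N(934) = {839, 680, 516, 480, 118, 796, 472, 398, 180, 101, 738, 830, 992, 234, 670}.
Vertex 307 has 15 neighbors: 839, 118, 796, 472, 679, 180, 687, 101, 738, 236, 702, 992, 234, 670, 668.
Vertex 516 has 15 neighbors: 839, 741, 796, 472, 679, 180, 717, 934, 687, 836, 101, 182, 236, 702, 992.
N(992) = {516, 741, 480, 959, 118, 180, 934, 307, 182, 236, 830, 702, 906, 234, 668}, |N(992)| = 15.
G on 28 vertices is 15-regular; this is K(8,2), the Kneser graph.
The 3 distinct eigenvalues: [15.0, 1.0, -5.0].
Lovász (edge-transitive): ϑ = −28·(-5)/((15)−(-5)) = 7.
Numerically 7.00000.

7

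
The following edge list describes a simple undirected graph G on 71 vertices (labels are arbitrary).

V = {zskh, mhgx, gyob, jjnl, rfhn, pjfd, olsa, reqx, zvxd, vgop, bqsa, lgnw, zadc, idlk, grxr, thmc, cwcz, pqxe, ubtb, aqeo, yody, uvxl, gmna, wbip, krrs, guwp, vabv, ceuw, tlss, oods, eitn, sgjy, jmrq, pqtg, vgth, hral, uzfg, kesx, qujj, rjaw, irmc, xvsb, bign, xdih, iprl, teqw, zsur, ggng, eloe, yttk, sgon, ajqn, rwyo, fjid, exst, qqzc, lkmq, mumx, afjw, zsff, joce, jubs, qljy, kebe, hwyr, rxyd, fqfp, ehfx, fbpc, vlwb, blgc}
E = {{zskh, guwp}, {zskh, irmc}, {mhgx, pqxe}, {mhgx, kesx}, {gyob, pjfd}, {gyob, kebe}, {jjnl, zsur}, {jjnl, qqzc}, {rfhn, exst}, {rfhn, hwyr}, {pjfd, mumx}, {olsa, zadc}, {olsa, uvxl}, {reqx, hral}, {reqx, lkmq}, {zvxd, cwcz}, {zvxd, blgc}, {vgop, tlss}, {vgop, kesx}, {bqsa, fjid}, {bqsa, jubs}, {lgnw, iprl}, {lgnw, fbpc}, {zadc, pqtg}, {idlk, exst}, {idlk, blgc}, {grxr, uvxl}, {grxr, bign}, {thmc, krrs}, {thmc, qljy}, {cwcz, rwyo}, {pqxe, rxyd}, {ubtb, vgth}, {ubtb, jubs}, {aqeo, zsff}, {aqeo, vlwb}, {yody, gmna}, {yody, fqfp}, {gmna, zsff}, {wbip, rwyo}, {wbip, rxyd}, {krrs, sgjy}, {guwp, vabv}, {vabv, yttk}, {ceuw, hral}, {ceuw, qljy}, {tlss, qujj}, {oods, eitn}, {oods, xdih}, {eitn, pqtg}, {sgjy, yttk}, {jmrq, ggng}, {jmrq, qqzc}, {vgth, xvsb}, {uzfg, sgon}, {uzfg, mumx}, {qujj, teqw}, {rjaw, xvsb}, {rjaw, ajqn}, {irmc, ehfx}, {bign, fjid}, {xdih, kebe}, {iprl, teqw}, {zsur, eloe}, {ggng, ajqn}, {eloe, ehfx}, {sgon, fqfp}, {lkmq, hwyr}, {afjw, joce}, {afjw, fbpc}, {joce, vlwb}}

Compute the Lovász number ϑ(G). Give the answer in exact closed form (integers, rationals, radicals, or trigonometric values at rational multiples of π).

71*cos(pi/71)/(cos(pi/71) + 1)

Vertex cwcz has 2 neighbors: zvxd, rwyo.
N(guwp) = {zskh, vabv}, |N(guwp)| = 2.
Vertex exst has 2 neighbors: rfhn, idlk.
deg(pqtg) = 2; N(pqtg) = {zadc, eitn}.
Every vertex has degree 2 (N=71); a single 71-cycle (edge-transitive).
Distinct eigenvalues (to 4 d.p.): [2.0, 1.9922, 1.9688, 1.9299, 1.876, 1.8074, 1.7246, 1.6284, 1.5194, 1.3985, 1.2666, 1.1249, 0.9743, 0.8162, 0.6516, 0.4819, 0.3085, 0.1326, -0.0442, -0.2208, -0.3956, -0.5673, -0.7346, -0.8961, -1.0507, -1.1969, -1.3339, -1.4604, -1.5754, -1.6781, -1.7677, -1.8435, -1.9048, -1.9513, -1.9824, -1.998].
λ_max=2, λ_min=-2*cos(pi/71); ϑ = −71·λ_min/(λ_max−λ_min) = 71*cos(pi/71)/(cos(pi/71) + 1).
= 35.48262… (decimal).
Lovász sandwich 35 ≤ 71*cos(pi/71)/(cos(pi/71) + 1) ≤ 36: both strict.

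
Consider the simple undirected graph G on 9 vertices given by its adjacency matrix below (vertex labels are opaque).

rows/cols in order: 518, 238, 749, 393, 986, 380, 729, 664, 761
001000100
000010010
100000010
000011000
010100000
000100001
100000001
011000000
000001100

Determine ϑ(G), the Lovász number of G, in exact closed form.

9*cos(pi/9)/(cos(pi/9) + 1)

Vertex 518 has 2 neighbors: 749, 729.
deg(761) = 2; N(761) = {380, 729}.
deg(393) = 2; N(393) = {986, 380}.
Vertex 238 has 2 neighbors: 986, 664.
2-regular, N=9; connected 2-regular on 9 ⇒ C_{9}.
The 5 distinct eigenvalues: [2.0, 1.532, 0.347, -1.0, -1.879].
λ_max=2, λ_min=-2*cos(pi/9); ϑ = −9·λ_min/(λ_max−λ_min) = 9*cos(pi/9)/(cos(pi/9) + 1).
≈ 4.360090 (to 6 d.p.).
Lovász sandwich 4 ≤ 9*cos(pi/9)/(cos(pi/9) + 1) ≤ 5: both strict.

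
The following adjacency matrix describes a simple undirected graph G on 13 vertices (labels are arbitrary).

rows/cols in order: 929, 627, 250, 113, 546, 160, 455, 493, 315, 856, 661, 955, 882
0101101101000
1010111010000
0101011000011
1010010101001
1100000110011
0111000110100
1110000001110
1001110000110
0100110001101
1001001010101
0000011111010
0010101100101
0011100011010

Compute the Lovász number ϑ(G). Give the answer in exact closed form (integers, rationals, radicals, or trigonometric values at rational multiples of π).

deg(546) = 6; N(546) = {929, 627, 493, 315, 955, 882}.
deg(929) = 6; N(929) = {627, 113, 546, 455, 493, 856}.
N(493) = {929, 113, 546, 160, 661, 955}, |N(493)| = 6.
Vertex 955 has 6 neighbors: 250, 546, 455, 493, 661, 882.
G on 13 vertices is 6-regular; SR(13,6,2,3) — a Paley graph.
Distinct eigenvalues (to 3 d.p.): [6.0, 1.303, -2.303].
−13·(-sqrt(13)/2 - 1/2) / ((6)−(-sqrt(13)/2 - 1/2)) = sqrt(13) = ϑ(G).
ϑ(G) ≈ 3.60555.

sqrt(13)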